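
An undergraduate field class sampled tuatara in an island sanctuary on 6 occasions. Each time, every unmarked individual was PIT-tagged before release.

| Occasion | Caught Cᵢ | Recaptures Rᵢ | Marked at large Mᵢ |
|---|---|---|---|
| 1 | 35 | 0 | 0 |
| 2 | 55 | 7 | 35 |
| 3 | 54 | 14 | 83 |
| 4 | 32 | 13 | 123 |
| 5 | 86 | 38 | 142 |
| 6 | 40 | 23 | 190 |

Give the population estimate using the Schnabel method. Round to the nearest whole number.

N ≈ 317

Σ MᵢCᵢ = 0·35 + 35·55 + 83·54 + 123·32 + 142·86 + 190·40 = 0 + 1925 + 4482 + 3936 + 12212 + 7600 = 30155
Σ Rᵢ = 0 + 7 + 14 + 13 + 38 + 23 = 95
N̂ = 30155 / 95 ≈ 317.4 → 317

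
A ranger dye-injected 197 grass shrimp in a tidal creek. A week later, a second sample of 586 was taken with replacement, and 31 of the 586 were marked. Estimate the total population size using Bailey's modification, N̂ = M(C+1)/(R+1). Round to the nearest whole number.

N ≈ 3614

N̂ = 197·(586+1)/(31+1) = 197·587/32 = 115639/32 ≈ 3613.7 → 3614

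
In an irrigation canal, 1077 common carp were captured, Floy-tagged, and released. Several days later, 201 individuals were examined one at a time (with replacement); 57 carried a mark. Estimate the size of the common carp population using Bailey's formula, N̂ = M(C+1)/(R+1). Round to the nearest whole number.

N ≈ 3751

N̂ = 1077·(201+1)/(57+1) = 1077·202/58 = 217554/58 ≈ 3750.9 → 3751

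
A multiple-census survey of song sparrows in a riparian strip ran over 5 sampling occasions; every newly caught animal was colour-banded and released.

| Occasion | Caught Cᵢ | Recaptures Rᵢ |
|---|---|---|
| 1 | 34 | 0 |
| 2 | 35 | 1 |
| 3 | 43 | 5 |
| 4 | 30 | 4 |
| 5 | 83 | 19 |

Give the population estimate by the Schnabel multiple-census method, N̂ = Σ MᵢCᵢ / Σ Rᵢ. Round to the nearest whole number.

N ≈ 629

Marked at large before each occasion: Mᵢ = Σⱼ<ᵢ (Cⱼ − Rⱼ) → M1=0, M2=34, M3=68, M4=106, M5=132
Σ MᵢCᵢ = 0·34 + 34·35 + 68·43 + 106·30 + 132·83 = 0 + 1190 + 2924 + 3180 + 10956 = 18250
Σ Rᵢ = 0 + 1 + 5 + 4 + 19 = 29
N̂ = 18250 / 29 ≈ 629.3 → 629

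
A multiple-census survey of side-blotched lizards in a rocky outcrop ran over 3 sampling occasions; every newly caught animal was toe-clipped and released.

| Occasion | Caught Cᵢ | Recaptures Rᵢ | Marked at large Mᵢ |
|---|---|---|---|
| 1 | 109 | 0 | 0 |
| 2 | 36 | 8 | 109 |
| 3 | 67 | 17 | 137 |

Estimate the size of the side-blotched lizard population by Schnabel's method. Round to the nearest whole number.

Σ MᵢCᵢ = 0·109 + 109·36 + 137·67 = 0 + 3924 + 9179 = 13103
Σ Rᵢ = 0 + 8 + 17 = 25
N̂ = 13103 / 25 ≈ 524.1 → 524

N ≈ 524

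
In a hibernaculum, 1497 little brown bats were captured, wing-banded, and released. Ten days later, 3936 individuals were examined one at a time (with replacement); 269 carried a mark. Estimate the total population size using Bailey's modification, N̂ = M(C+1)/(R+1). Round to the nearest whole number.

N̂ = 1497·(3936+1)/(269+1) = 1497·3937/270 = 5893689/270 ≈ 21828.48 → 21828

N ≈ 21,828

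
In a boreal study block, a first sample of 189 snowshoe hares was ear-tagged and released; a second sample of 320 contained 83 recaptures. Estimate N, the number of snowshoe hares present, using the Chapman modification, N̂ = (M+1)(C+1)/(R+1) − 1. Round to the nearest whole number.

N ≈ 725

N̂ = (189+1)(320+1)/(83+1) − 1 = 190·321/84 − 1
= 60990/84 − 1 ≈ 726.1 − 1 ≈ 725.1 → 725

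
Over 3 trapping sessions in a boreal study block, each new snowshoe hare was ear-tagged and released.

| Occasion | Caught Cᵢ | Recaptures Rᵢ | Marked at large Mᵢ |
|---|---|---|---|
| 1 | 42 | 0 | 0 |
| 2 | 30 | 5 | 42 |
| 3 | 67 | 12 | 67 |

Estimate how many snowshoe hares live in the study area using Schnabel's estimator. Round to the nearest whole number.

N ≈ 338

Σ MᵢCᵢ = 0·42 + 42·30 + 67·67 = 0 + 1260 + 4489 = 5749
Σ Rᵢ = 0 + 5 + 12 = 17
N̂ = 5749 / 17 ≈ 338.2 → 338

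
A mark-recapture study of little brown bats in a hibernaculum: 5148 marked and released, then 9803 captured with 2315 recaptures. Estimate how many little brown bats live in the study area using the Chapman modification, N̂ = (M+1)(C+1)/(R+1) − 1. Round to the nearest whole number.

N̂ = (5148+1)(9803+1)/(2315+1) − 1 = 5149·9804/2316 − 1
= 50480796/2316 − 1 ≈ 21796.5 − 1 ≈ 21795.5 → 21796

N ≈ 21,796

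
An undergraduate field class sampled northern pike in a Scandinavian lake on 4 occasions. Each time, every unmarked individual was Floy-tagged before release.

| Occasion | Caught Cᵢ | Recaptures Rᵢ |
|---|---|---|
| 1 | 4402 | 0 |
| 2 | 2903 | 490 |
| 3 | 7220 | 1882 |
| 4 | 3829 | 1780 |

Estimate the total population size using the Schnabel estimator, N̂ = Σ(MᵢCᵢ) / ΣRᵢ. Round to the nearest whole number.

Marked at large before each occasion: Mᵢ = Σⱼ<ᵢ (Cⱼ − Rⱼ) → M1=0, M2=4402, M3=6815, M4=12153
Σ MᵢCᵢ = 0·4402 + 4402·2903 + 6815·7220 + 12153·3829 = 0 + 12779006 + 49204300 + 46533837 = 108517143
Σ Rᵢ = 0 + 490 + 1882 + 1780 = 4152
N̂ = 108517143 / 4152 ≈ 26136.1 → 26136

N ≈ 26,136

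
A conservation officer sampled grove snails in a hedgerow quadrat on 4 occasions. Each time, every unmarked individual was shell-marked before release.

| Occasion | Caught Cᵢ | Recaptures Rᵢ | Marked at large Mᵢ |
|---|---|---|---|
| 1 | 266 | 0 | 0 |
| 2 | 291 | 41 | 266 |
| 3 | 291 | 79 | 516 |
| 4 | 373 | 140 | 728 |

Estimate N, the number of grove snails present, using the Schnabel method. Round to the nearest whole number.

N ≈ 1920

Σ MᵢCᵢ = 0·266 + 266·291 + 516·291 + 728·373 = 0 + 77406 + 150156 + 271544 = 499106
Σ Rᵢ = 0 + 41 + 79 + 140 = 260
N̂ = 499106 / 260 ≈ 1919.6 → 1920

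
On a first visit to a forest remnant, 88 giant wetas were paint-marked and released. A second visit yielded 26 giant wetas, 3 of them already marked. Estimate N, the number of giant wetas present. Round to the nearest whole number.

N ≈ 763

N = (88 × 26) / 3 = 2288 / 3 ≈ 762.7 → 763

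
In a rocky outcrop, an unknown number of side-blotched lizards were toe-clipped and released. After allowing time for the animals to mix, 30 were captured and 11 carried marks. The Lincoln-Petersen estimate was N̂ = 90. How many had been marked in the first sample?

M = 33

From N = M·C/R: M = N·R / C = 90·11 / 30 = 990 / 30 = 33.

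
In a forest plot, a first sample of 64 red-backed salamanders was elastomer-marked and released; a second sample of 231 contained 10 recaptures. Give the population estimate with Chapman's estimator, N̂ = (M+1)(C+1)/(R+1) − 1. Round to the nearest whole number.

N ≈ 1370

N̂ = (64+1)(231+1)/(10+1) − 1 = 65·232/11 − 1
= 15080/11 − 1 ≈ 1370.9 − 1 ≈ 1369.9 → 1370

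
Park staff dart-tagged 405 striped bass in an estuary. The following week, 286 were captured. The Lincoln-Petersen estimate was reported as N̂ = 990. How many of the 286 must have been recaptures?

From N = M·C/R: R = M·C / N = 405·286 / 990 = 115830 / 990 = 117.

R = 117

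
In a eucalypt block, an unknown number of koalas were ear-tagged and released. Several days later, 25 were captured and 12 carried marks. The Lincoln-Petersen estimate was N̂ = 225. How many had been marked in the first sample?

From N = M·C/R: M = N·R / C = 225·12 / 25 = 2700 / 25 = 108.

M = 108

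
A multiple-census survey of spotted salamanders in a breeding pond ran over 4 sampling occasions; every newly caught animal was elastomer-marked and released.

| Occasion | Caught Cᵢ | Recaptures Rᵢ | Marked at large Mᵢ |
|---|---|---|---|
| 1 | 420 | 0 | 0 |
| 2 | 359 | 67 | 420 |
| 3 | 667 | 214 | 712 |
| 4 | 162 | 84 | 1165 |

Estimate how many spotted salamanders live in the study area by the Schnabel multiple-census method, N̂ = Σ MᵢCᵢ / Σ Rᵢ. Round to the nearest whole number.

Σ MᵢCᵢ = 0·420 + 420·359 + 712·667 + 1165·162 = 0 + 150780 + 474904 + 188730 = 814414
Σ Rᵢ = 0 + 67 + 214 + 84 = 365
N̂ = 814414 / 365 ≈ 2231.3 → 2231

N ≈ 2231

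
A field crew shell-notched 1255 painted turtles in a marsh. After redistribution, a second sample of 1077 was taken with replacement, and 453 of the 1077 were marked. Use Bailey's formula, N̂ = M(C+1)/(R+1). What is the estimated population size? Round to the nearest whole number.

N ≈ 2980

N̂ = 1255·(1077+1)/(453+1) = 1255·1078/454 = 1352890/454 ≈ 2979.9 → 2980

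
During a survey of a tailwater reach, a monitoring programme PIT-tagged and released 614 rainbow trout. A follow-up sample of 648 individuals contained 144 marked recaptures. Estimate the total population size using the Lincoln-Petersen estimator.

N = (614 × 648) / 144 = 397872 / 144 = 2763

N = 2763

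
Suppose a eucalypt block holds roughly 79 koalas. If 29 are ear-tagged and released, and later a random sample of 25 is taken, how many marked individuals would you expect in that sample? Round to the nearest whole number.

The marked fraction of the population is 29/79, so in a sample of 25 expect C·(M/N) marked.
E[R] = 29 × 25 / 79 = 725 / 79 ≈ 9.2 → 9

expected recaptures ≈ 9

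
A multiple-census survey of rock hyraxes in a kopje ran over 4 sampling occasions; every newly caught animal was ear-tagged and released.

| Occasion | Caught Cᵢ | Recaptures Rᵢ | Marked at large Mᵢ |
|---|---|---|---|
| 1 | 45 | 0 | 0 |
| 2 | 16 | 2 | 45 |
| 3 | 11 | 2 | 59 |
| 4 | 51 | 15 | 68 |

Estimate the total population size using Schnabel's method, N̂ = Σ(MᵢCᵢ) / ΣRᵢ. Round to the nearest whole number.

Σ MᵢCᵢ = 0·45 + 45·16 + 59·11 + 68·51 = 0 + 720 + 649 + 3468 = 4837
Σ Rᵢ = 0 + 2 + 2 + 15 = 19
N̂ = 4837 / 19 ≈ 254.6 → 255

N ≈ 255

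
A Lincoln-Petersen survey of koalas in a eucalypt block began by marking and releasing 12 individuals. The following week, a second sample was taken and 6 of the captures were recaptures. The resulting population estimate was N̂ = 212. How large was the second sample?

From N = M·C/R: C = N·R / M = 212·6 / 12 = 1272 / 12 = 106.

C = 106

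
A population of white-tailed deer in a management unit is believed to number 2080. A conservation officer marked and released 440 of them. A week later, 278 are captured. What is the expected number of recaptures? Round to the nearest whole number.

The marked fraction of the population is 440/2080, so in a sample of 278 expect C·(M/N) marked.
E[R] = 440 × 278 / 2080 = 122320 / 2080 ≈ 58.8 → 59

expected recaptures ≈ 59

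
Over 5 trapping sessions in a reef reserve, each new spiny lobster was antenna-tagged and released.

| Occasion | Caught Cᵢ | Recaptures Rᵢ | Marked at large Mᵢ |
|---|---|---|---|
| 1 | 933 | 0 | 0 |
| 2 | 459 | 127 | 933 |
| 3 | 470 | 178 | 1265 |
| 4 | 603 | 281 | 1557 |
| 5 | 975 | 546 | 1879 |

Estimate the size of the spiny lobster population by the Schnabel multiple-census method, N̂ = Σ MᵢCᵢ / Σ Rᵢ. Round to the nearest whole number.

Σ MᵢCᵢ = 0·933 + 933·459 + 1265·470 + 1557·603 + 1879·975 = 0 + 428247 + 594550 + 938871 + 1832025 = 3793693
Σ Rᵢ = 0 + 127 + 178 + 281 + 546 = 1132
N̂ = 3793693 / 1132 ≈ 3351.3 → 3351

N ≈ 3351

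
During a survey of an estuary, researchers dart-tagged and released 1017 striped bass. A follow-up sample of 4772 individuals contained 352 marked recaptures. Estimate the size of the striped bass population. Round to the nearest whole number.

N ≈ 13,787

Lincoln-Petersen assumes M/N = R/C, so N = M·C / R.
N = (1017 × 4772) / 352 = 4853124 / 352 ≈ 13787.3 → 13787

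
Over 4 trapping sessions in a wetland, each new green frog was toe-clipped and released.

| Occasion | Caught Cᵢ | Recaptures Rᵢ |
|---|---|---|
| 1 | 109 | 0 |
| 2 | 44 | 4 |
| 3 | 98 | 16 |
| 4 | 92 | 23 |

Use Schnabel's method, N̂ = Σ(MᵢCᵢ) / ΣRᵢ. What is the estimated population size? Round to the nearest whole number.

Marked at large before each occasion: Mᵢ = Σⱼ<ᵢ (Cⱼ − Rⱼ) → M1=0, M2=109, M3=149, M4=231
Σ MᵢCᵢ = 0·109 + 109·44 + 149·98 + 231·92 = 0 + 4796 + 14602 + 21252 = 40650
Σ Rᵢ = 0 + 4 + 16 + 23 = 43
N̂ = 40650 / 43 ≈ 945.3 → 945

N ≈ 945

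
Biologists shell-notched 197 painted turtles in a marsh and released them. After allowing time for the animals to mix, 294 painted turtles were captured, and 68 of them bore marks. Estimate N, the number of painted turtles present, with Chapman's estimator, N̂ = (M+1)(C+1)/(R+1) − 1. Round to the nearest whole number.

N̂ = (197+1)(294+1)/(68+1) − 1 = 198·295/69 − 1
= 58410/69 − 1 ≈ 846.5 − 1 ≈ 845.5 → 846

N ≈ 846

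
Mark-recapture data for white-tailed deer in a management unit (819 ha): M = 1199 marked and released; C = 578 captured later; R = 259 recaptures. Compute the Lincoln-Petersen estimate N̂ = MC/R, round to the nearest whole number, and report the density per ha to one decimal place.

density ≈ 3.3 white-tailed deer per ha

N̂ = 1199·578/259 = 693022/259 ≈ 2675.8 → 2676
Density = N̂ / area = 2676 / 819 ≈ 3.27 → 3.3 per ha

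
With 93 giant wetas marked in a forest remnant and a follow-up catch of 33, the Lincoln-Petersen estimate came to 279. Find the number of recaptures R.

From N = M·C/R: R = M·C / N = 93·33 / 279 = 3069 / 279 = 11.

R = 11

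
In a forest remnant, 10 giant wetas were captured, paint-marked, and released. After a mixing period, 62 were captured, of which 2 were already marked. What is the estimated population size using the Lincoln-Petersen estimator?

N = (10 × 62) / 2 = 620 / 2 = 310

N = 310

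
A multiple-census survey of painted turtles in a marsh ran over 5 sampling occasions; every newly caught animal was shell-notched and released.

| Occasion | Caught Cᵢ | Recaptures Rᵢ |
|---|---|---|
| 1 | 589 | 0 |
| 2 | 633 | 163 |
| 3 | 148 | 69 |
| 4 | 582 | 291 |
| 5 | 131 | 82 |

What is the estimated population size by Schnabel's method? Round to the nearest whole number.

N ≈ 2279

Marked at large before each occasion: Mᵢ = Σⱼ<ᵢ (Cⱼ − Rⱼ) → M1=0, M2=589, M3=1059, M4=1138, M5=1429
Σ MᵢCᵢ = 0·589 + 589·633 + 1059·148 + 1138·582 + 1429·131 = 0 + 372837 + 156732 + 662316 + 187199 = 1379084
Σ Rᵢ = 0 + 163 + 69 + 291 + 82 = 605
N̂ = 1379084 / 605 ≈ 2279.48 → 2279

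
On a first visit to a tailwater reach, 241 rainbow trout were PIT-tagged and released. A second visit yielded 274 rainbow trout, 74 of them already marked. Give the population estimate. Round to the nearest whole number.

Lincoln-Petersen assumes M/N = R/C, so N = M·C / R.
N = (241 × 274) / 74 = 66034 / 74 ≈ 892.4 → 892

N ≈ 892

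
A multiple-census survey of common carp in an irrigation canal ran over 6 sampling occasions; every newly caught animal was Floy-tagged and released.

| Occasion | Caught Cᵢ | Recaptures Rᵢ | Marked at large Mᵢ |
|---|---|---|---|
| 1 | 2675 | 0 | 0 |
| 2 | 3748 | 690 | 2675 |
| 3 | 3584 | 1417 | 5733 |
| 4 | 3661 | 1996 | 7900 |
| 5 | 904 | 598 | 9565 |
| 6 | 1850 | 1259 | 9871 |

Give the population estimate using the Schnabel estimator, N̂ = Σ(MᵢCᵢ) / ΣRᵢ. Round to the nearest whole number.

N ≈ 14,497

Σ MᵢCᵢ = 0·2675 + 2675·3748 + 5733·3584 + 7900·3661 + 9565·904 + 9871·1850 = 0 + 10025900 + 20547072 + 28921900 + 8646760 + 18261350 = 86402982
Σ Rᵢ = 0 + 690 + 1417 + 1996 + 598 + 1259 = 5960
N̂ = 86402982 / 5960 ≈ 14497.1 → 14497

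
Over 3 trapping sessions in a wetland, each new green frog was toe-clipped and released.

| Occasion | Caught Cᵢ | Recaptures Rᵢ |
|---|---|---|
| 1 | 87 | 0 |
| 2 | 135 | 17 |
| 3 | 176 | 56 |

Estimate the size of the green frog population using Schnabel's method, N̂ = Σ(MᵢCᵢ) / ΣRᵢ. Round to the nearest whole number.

Marked at large before each occasion: Mᵢ = Σⱼ<ᵢ (Cⱼ − Rⱼ) → M1=0, M2=87, M3=205
Σ MᵢCᵢ = 0·87 + 87·135 + 205·176 = 0 + 11745 + 36080 = 47825
Σ Rᵢ = 0 + 17 + 56 = 73
N̂ = 47825 / 73 ≈ 655.1 → 655

N ≈ 655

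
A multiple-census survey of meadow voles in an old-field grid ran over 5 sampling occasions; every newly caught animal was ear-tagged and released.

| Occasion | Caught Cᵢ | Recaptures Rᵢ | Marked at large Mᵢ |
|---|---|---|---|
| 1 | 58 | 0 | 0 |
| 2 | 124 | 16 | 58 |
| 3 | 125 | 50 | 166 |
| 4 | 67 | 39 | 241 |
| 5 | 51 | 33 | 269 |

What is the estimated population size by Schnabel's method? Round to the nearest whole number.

N ≈ 419

Σ MᵢCᵢ = 0·58 + 58·124 + 166·125 + 241·67 + 269·51 = 0 + 7192 + 20750 + 16147 + 13719 = 57808
Σ Rᵢ = 0 + 16 + 50 + 39 + 33 = 138
N̂ = 57808 / 138 ≈ 418.9 → 419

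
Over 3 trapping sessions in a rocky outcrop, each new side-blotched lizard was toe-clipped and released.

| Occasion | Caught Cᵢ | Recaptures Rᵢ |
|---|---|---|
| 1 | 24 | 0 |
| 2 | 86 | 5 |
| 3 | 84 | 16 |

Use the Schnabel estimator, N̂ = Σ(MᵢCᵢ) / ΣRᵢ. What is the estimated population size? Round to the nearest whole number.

Marked at large before each occasion: Mᵢ = Σⱼ<ᵢ (Cⱼ − Rⱼ) → M1=0, M2=24, M3=105
Σ MᵢCᵢ = 0·24 + 24·86 + 105·84 = 0 + 2064 + 8820 = 10884
Σ Rᵢ = 0 + 5 + 16 = 21
N̂ = 10884 / 21 ≈ 518.3 → 518

N ≈ 518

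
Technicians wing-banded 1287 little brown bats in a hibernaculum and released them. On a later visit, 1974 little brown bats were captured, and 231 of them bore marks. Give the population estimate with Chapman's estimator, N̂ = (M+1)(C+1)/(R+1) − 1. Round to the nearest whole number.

N ≈ 10,964

N̂ = (1287+1)(1974+1)/(231+1) − 1 = 1288·1975/232 − 1
= 2543800/232 − 1 ≈ 10964.7 − 1 ≈ 10963.7 → 10964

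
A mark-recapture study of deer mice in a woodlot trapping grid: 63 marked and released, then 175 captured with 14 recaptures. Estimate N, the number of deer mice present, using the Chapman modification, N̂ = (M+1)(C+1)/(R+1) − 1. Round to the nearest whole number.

N̂ = (63+1)(175+1)/(14+1) − 1 = 64·176/15 − 1
= 11264/15 − 1 ≈ 750.9 − 1 ≈ 749.9 → 750

N ≈ 750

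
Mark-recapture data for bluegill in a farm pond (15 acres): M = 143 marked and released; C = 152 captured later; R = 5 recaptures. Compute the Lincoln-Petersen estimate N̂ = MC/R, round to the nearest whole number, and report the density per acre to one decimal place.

density ≈ 289.8 bluegill per acre

N̂ = 143·152/5 = 21736/5 ≈ 4347.2 → 4347
Density = N̂ / area = 4347 / 15 ≈ 289.80 → 289.8 per acre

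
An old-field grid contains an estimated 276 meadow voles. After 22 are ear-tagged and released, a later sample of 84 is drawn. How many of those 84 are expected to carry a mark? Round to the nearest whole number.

expected recaptures ≈ 7

The marked fraction of the population is 22/276, so in a sample of 84 expect C·(M/N) marked.
E[R] = 22 × 84 / 276 = 1848 / 276 ≈ 6.7 → 7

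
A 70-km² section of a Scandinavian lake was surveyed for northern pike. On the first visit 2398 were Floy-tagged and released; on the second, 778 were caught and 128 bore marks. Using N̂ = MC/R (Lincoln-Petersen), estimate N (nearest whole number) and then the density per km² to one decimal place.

density ≈ 208.2 northern pike per km²

N̂ = 2398·778/128 = 1865644/128 ≈ 14575.3 → 14575
Density = N̂ / area = 14575 / 70 ≈ 208.21 → 208.2 per km²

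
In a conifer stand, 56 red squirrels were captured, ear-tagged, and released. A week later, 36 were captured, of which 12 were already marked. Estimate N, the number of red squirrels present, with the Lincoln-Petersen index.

N = 168

If marked individuals mix randomly, R/C ≈ M/N, giving N ≈ M·C/R.
N = (56 × 36) / 12 = 2016 / 12 = 168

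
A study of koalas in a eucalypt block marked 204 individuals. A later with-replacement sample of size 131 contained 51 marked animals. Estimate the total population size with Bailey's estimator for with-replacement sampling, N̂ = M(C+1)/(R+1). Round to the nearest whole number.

N̂ = 204·(131+1)/(51+1) = 204·132/52 = 26928/52 ≈ 517.8 → 518

N ≈ 518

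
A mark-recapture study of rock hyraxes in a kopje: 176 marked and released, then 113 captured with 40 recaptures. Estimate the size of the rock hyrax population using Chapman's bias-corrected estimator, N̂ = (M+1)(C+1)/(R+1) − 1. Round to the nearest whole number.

N ≈ 491

N̂ = (176+1)(113+1)/(40+1) − 1 = 177·114/41 − 1
= 20178/41 − 1 ≈ 492.1 − 1 ≈ 491.1 → 491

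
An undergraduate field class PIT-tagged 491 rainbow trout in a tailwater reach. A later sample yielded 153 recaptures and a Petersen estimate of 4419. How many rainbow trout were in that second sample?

From N = M·C/R: C = N·R / M = 4419·153 / 491 = 676107 / 491 = 1377.

C = 1377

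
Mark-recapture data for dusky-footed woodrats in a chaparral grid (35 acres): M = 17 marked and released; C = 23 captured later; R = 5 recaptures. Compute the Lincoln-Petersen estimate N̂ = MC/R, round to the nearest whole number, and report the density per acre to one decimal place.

N̂ = 17·23/5 = 391/5 ≈ 78.2 → 78
Density = N̂ / area = 78 / 35 ≈ 2.23 → 2.2 per acre

density ≈ 2.2 dusky-footed woodrats per acre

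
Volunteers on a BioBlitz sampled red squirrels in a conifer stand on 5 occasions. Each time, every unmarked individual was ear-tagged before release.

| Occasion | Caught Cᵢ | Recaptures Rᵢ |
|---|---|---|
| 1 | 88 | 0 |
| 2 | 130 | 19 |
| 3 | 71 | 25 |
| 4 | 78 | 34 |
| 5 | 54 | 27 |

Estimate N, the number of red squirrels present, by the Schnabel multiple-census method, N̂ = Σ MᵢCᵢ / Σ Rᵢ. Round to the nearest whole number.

Marked at large before each occasion: Mᵢ = Σⱼ<ᵢ (Cⱼ − Rⱼ) → M1=0, M2=88, M3=199, M4=245, M5=289
Σ MᵢCᵢ = 0·88 + 88·130 + 199·71 + 245·78 + 289·54 = 0 + 11440 + 14129 + 19110 + 15606 = 60285
Σ Rᵢ = 0 + 19 + 25 + 34 + 27 = 105
N̂ = 60285 / 105 ≈ 574.1 → 574

N ≈ 574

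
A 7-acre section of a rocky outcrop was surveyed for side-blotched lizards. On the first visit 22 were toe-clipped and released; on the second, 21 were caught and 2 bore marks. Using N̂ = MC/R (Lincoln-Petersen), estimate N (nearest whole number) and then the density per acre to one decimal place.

density ≈ 33.0 side-blotched lizards per acre

N̂ = 22·21/2 = 462/2 = 231
Density = N̂ / area = 231 / 7 = 33.0 per acre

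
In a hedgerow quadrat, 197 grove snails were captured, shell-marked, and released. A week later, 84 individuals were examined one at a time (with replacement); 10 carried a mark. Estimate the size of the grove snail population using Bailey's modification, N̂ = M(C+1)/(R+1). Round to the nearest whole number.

N ≈ 1522

N̂ = 197·(84+1)/(10+1) = 197·85/11 = 16745/11 ≈ 1522.3 → 1522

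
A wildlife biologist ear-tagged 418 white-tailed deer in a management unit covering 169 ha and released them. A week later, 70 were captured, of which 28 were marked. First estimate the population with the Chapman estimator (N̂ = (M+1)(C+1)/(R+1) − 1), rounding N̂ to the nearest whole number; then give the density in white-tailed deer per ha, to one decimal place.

N̂ = 419·71/29 − 1 = 29749/29 − 1 ≈ 1024.8 → 1025
Density = N̂ / area = 1025 / 169 ≈ 6.07 → 6.1 per ha

density ≈ 6.1 white-tailed deer per ha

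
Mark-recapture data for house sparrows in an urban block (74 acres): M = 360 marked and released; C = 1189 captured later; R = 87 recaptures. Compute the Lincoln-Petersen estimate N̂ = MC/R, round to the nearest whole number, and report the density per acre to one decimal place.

density ≈ 66.5 house sparrows per acre

N̂ = 360·1189/87 = 428040/87 = 4920
Density = N̂ / area = 4920 / 74 ≈ 66.49 → 66.5 per acre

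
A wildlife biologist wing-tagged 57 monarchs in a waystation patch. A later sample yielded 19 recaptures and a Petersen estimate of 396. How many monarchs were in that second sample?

C = 132

From N = M·C/R: C = N·R / M = 396·19 / 57 = 7524 / 57 = 132.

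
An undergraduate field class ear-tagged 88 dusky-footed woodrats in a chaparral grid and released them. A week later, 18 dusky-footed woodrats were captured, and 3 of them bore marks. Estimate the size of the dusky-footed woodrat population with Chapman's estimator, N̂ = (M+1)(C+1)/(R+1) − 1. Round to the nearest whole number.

N ≈ 422

N̂ = (88+1)(18+1)/(3+1) − 1 = 89·19/4 − 1
= 1691/4 − 1 ≈ 422.8 − 1 ≈ 421.8 → 422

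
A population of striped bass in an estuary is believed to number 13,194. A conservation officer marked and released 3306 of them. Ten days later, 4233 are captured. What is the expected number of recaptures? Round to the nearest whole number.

expected recaptures ≈ 1061

The marked fraction of the population is 3306/13194, so in a sample of 4233 expect C·(M/N) marked.
E[R] = 3306 × 4233 / 13194 = 13994298 / 13194 ≈ 1060.7 → 1061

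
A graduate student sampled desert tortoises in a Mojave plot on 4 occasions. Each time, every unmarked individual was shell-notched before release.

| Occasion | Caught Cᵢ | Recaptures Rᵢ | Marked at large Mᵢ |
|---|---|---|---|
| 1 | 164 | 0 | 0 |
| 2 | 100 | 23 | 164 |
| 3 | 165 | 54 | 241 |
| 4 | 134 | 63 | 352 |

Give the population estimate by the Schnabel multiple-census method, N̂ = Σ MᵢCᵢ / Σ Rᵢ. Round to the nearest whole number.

Σ MᵢCᵢ = 0·164 + 164·100 + 241·165 + 352·134 = 0 + 16400 + 39765 + 47168 = 103333
Σ Rᵢ = 0 + 23 + 54 + 63 = 140
N̂ = 103333 / 140 ≈ 738.1 → 738

N ≈ 738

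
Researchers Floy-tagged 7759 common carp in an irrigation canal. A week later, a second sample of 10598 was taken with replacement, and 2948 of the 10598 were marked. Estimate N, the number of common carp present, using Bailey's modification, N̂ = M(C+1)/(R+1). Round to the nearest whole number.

N̂ = 7759·(10598+1)/(2948+1) = 7759·10599/2949 = 82237641/2949 ≈ 27886.6 → 27887

N ≈ 27,887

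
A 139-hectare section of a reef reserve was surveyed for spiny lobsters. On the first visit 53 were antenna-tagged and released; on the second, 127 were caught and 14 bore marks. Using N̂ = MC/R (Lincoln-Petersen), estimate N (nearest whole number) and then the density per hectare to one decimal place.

N̂ = 53·127/14 = 6731/14 ≈ 480.8 → 481
Density = N̂ / area = 481 / 139 ≈ 3.46 → 3.5 per hectare

density ≈ 3.5 spiny lobsters per hectare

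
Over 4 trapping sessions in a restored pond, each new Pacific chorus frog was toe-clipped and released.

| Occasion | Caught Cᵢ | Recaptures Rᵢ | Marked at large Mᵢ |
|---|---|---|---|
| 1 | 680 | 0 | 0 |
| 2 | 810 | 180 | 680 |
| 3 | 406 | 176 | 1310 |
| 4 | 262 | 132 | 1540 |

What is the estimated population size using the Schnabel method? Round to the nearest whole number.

N ≈ 3045

Σ MᵢCᵢ = 0·680 + 680·810 + 1310·406 + 1540·262 = 0 + 550800 + 531860 + 403480 = 1486140
Σ Rᵢ = 0 + 180 + 176 + 132 = 488
N̂ = 1486140 / 488 ≈ 3045.4 → 3045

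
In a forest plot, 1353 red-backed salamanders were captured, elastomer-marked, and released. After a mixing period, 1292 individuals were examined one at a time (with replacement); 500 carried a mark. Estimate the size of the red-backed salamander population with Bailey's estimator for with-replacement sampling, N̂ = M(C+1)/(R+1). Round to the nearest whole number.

N̂ = 1353·(1292+1)/(500+1) = 1353·1293/501 = 1749429/501 ≈ 3491.9 → 3492

N ≈ 3492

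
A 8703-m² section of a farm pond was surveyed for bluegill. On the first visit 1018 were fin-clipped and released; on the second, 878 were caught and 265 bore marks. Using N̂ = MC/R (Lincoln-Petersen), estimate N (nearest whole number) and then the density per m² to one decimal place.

density ≈ 0.4 bluegill per m²

N̂ = 1018·878/265 = 893804/265 ≈ 3372.8 → 3373
Density = N̂ / area = 3373 / 8703 ≈ 0.39 → 0.4 per m²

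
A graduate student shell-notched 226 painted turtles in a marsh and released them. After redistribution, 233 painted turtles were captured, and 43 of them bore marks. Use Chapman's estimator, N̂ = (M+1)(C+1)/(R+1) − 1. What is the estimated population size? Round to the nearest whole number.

N̂ = (226+1)(233+1)/(43+1) − 1 = 227·234/44 − 1
= 53118/44 − 1 ≈ 1207.2 − 1 ≈ 1206.2 → 1206

N ≈ 1206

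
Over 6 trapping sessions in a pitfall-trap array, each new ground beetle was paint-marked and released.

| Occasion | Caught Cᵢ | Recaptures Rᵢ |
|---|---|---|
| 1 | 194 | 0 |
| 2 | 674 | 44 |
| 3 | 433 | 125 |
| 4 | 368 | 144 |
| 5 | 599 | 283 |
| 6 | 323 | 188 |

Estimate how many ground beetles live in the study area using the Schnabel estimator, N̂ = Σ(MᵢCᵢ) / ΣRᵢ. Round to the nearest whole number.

N ≈ 2878

Marked at large before each occasion: Mᵢ = Σⱼ<ᵢ (Cⱼ − Rⱼ) → M1=0, M2=194, M3=824, M4=1132, M5=1356, M6=1672
Σ MᵢCᵢ = 0·194 + 194·674 + 824·433 + 1132·368 + 1356·599 + 1672·323 = 0 + 130756 + 356792 + 416576 + 812244 + 540056 = 2256424
Σ Rᵢ = 0 + 44 + 125 + 144 + 283 + 188 = 784
N̂ = 2256424 / 784 ≈ 2878.1 → 2878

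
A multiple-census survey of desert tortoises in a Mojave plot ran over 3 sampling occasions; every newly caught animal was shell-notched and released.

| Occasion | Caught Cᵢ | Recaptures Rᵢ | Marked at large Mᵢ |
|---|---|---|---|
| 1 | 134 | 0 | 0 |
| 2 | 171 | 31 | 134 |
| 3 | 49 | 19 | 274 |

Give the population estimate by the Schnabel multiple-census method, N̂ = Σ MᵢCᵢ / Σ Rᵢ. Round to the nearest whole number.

N ≈ 727

Σ MᵢCᵢ = 0·134 + 134·171 + 274·49 = 0 + 22914 + 13426 = 36340
Σ Rᵢ = 0 + 31 + 19 = 50
N̂ = 36340 / 50 ≈ 726.8 → 727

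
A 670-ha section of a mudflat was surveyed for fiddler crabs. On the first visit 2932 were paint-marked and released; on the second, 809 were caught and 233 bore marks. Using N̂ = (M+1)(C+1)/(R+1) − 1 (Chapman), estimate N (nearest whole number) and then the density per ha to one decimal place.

N̂ = 2933·810/234 − 1 = 2375730/234 − 1 ≈ 10151.7 → 10152
Density = N̂ / area = 10152 / 670 ≈ 15.15 → 15.2 per ha

density ≈ 15.2 fiddler crabs per ha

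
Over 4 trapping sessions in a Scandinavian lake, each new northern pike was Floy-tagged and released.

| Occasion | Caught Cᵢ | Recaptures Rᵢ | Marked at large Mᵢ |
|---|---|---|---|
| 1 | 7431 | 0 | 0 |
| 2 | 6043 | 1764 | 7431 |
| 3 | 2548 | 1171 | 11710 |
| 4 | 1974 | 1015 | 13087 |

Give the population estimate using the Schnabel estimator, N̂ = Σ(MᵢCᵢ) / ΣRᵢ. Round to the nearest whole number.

N ≈ 25,462

Σ MᵢCᵢ = 0·7431 + 7431·6043 + 11710·2548 + 13087·1974 = 0 + 44905533 + 29837080 + 25833738 = 100576351
Σ Rᵢ = 0 + 1764 + 1171 + 1015 = 3950
N̂ = 100576351 / 3950 ≈ 25462.4 → 25462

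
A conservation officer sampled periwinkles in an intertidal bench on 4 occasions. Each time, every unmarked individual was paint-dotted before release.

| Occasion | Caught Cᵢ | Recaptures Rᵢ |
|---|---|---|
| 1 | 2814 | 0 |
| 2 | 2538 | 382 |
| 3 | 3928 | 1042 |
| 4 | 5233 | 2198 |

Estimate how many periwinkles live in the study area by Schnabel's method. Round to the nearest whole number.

Marked at large before each occasion: Mᵢ = Σⱼ<ᵢ (Cⱼ − Rⱼ) → M1=0, M2=2814, M3=4970, M4=7856
Σ MᵢCᵢ = 0·2814 + 2814·2538 + 4970·3928 + 7856·5233 = 0 + 7141932 + 19522160 + 41110448 = 67774540
Σ Rᵢ = 0 + 382 + 1042 + 2198 = 3622
N̂ = 67774540 / 3622 ≈ 18711.9 → 18712

N ≈ 18,712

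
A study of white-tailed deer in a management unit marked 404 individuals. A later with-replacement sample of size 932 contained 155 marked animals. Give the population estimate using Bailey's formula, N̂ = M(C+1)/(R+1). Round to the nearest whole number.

N̂ = 404·(932+1)/(155+1) = 404·933/156 = 376932/156 ≈ 2416.2 → 2416

N ≈ 2416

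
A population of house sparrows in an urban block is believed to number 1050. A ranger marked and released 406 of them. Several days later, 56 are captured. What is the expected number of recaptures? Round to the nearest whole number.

The marked fraction of the population is 406/1050, so in a sample of 56 expect C·(M/N) marked.
E[R] = 406 × 56 / 1050 = 22736 / 1050 ≈ 21.7 → 22

expected recaptures ≈ 22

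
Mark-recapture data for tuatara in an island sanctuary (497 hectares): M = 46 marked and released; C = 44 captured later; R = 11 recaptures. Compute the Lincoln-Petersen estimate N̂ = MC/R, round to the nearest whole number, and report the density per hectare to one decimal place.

N̂ = 46·44/11 = 2024/11 = 184
Density = N̂ / area = 184 / 497 ≈ 0.37 → 0.4 per hectare

density ≈ 0.4 tuatara per hectare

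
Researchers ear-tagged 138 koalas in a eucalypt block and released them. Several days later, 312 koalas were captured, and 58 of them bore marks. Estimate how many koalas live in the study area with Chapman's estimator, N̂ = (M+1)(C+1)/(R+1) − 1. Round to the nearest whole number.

N̂ = (138+1)(312+1)/(58+1) − 1 = 139·313/59 − 1
= 43507/59 − 1 ≈ 737.4 − 1 ≈ 736.4 → 736

N ≈ 736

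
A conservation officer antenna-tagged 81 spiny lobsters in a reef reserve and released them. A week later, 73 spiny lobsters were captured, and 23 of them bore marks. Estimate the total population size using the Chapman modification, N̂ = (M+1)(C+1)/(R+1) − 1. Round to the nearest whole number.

N̂ = (81+1)(73+1)/(23+1) − 1 = 82·74/24 − 1
= 6068/24 − 1 ≈ 252.8 − 1 ≈ 251.8 → 252

N ≈ 252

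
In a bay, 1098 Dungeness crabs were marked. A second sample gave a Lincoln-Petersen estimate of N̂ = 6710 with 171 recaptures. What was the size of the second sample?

From N = M·C/R: C = N·R / M = 6710·171 / 1098 = 1147410 / 1098 = 1045.

C = 1045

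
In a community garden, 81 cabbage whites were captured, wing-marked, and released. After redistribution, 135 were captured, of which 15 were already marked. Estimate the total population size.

N = 729

N = (81 × 135) / 15 = 10935 / 15 = 729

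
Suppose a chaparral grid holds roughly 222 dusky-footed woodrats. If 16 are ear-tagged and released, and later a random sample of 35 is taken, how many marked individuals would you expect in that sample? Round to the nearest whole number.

Expected recaptures E[R] = M·C / N.
E[R] = 16 × 35 / 222 = 560 / 222 ≈ 2.5 → 3

expected recaptures ≈ 3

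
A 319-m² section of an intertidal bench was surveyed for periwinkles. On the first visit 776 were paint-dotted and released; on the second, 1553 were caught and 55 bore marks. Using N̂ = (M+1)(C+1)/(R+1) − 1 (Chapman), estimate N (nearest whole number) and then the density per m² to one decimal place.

N̂ = 777·1554/56 − 1 = 1207458/56 − 1 ≈ 21560.8 → 21561
Density = N̂ / area = 21561 / 319 ≈ 67.59 → 67.6 per m²

density ≈ 67.6 periwinkles per m²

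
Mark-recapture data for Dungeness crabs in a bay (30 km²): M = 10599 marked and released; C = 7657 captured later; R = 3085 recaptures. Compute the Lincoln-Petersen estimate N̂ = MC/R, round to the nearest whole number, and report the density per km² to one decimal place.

density ≈ 876.9 Dungeness crabs per km²

N̂ = 10599·7657/3085 = 81156543/3085 ≈ 26306.8 → 26307
Density = N̂ / area = 26307 / 30 ≈ 876.90 → 876.9 per km²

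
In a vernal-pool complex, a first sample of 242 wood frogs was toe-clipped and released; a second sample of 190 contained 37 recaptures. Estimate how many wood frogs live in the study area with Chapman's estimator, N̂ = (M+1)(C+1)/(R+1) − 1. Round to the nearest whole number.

N ≈ 1220

N̂ = (242+1)(190+1)/(37+1) − 1 = 243·191/38 − 1
= 46413/38 − 1 ≈ 1221.4 − 1 ≈ 1220.4 → 1220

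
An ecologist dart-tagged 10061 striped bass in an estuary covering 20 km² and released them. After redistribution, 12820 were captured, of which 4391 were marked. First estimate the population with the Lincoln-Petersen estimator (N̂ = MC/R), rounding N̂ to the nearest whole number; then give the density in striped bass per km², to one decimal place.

N̂ = 10061·12820/4391 = 128982020/4391 ≈ 29374.2 → 29374
Density = N̂ / area = 29374 / 20 ≈ 1468.70 → 1468.7 per km²

density ≈ 1468.7 striped bass per km²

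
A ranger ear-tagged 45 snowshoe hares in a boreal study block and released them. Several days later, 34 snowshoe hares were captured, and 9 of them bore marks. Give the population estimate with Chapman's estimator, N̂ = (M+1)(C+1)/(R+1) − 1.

N = 160

N̂ = (45+1)(34+1)/(9+1) − 1 = 46·35/10 − 1
= 1610/10 − 1 = 161 − 1 = 160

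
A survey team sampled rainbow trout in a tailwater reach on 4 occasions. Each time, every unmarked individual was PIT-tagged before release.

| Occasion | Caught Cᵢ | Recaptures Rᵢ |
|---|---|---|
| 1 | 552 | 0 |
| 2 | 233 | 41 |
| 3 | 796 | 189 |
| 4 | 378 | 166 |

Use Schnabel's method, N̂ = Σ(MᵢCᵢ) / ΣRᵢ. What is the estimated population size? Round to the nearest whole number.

Marked at large before each occasion: Mᵢ = Σⱼ<ᵢ (Cⱼ − Rⱼ) → M1=0, M2=552, M3=744, M4=1351
Σ MᵢCᵢ = 0·552 + 552·233 + 744·796 + 1351·378 = 0 + 128616 + 592224 + 510678 = 1231518
Σ Rᵢ = 0 + 41 + 189 + 166 = 396
N̂ = 1231518 / 396 ≈ 3109.9 → 3110

N ≈ 3110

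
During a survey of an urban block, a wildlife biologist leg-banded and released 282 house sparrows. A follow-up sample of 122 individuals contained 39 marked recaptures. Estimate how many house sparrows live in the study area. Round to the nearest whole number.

N ≈ 882

If marked individuals mix randomly, R/C ≈ M/N, giving N ≈ M·C/R.
N = (282 × 122) / 39 = 34404 / 39 ≈ 882.2 → 882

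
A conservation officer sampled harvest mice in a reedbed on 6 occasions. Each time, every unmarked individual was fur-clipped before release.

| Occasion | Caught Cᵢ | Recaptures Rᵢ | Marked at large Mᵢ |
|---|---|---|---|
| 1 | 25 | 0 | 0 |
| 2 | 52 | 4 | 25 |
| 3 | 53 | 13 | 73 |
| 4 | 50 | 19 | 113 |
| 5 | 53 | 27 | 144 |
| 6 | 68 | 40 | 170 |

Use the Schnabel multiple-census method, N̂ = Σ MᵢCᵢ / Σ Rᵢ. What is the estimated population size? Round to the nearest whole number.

N ≈ 291

Σ MᵢCᵢ = 0·25 + 25·52 + 73·53 + 113·50 + 144·53 + 170·68 = 0 + 1300 + 3869 + 5650 + 7632 + 11560 = 30011
Σ Rᵢ = 0 + 4 + 13 + 19 + 27 + 40 = 103
N̂ = 30011 / 103 ≈ 291.4 → 291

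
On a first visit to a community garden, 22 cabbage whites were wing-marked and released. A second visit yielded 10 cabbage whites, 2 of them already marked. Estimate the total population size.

N = 110

The marked fraction in the recapture sample should equal the marked fraction in the population: 2/10 = 22/N.
N = (22 × 10) / 2 = 220 / 2 = 110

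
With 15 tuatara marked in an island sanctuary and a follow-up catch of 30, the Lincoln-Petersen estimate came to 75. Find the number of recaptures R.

R = 6

From N = M·C/R: R = M·C / N = 15·30 / 75 = 450 / 75 = 6.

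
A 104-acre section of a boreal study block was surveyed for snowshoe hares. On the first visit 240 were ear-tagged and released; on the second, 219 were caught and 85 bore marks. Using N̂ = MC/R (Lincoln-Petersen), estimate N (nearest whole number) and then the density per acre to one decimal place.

N̂ = 240·219/85 = 52560/85 ≈ 618.4 → 618
Density = N̂ / area = 618 / 104 ≈ 5.94 → 5.9 per acre

density ≈ 5.9 snowshoe hares per acre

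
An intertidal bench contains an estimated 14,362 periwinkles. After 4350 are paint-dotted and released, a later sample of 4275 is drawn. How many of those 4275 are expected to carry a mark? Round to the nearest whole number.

expected recaptures ≈ 1295

The marked fraction of the population is 4350/14362, so in a sample of 4275 expect C·(M/N) marked.
E[R] = 4350 × 4275 / 14362 = 18596250 / 14362 ≈ 1294.8 → 1295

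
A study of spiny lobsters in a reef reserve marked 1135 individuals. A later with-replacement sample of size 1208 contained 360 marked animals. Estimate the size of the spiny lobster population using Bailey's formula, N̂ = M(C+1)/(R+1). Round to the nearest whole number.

N̂ = 1135·(1208+1)/(360+1) = 1135·1209/361 = 1372215/361 ≈ 3801.1 → 3801

N ≈ 3801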